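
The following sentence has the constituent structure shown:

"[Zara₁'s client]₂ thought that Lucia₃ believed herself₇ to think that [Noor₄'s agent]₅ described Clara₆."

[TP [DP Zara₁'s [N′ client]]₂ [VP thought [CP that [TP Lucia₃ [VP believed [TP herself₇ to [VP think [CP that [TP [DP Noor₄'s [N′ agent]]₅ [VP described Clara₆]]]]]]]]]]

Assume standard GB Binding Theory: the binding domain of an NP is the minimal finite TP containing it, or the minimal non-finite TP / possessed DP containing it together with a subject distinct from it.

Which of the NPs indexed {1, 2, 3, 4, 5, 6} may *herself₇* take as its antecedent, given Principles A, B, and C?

*herself* is an anaphor, so Principle A applies: it must be bound in its binding domain.
Binding domain of *herself₇*: the embedded TP, whose subject is Lucia₃.
*Zara₁* does not c-command the anaphor → cannot bind it.
*[Zara₁'s client]₂* c-commands the anaphor but is outside its binding domain → cannot satisfy Principle A.
*Lucia₃* c-commands the anaphor within its binding domain → licit binder.
*Noor₄* does not c-command the anaphor → cannot bind it.
*[Noor₄'s agent]₅* does not c-command the anaphor → cannot bind it.
*Clara₆* does not c-command the anaphor → cannot bind it.

{3}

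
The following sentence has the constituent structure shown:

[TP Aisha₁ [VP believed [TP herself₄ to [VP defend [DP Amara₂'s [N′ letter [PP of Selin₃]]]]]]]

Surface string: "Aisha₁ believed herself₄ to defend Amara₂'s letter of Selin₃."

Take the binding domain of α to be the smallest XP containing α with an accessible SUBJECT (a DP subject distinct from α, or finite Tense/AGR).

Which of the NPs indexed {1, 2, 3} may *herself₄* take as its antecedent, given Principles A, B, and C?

{1}

*herself* is an anaphor, so Principle A applies: it must be bound in its binding domain.
Binding domain of *herself₄*: the matrix TP, whose subject is Aisha₁.
*Aisha₁* c-commands the anaphor within its binding domain → licit binder.
*Amara₂* does not c-command the anaphor → cannot bind it.
*Selin₃* does not c-command the anaphor → cannot bind it.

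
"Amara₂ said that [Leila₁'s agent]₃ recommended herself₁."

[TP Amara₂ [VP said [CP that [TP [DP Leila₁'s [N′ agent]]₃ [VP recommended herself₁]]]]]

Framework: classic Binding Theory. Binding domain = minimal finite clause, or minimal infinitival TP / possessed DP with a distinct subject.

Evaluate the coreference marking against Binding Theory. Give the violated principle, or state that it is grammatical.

The two coindexed NPs are *Leila₁* and *herself₁*.
*herself₁* is an anaphor. Principle A requires it to be bound within its binding domain — the embedded TP, whose subject is [Leila₁'s agent]₃.
Within that domain it is c-commanded by *[Leila₁'s agent]₃*, which does not share its index.
*Leila₁* does not c-command the anaphor at all.
The anaphor is unbound in its domain → Principle A violation.

Principle A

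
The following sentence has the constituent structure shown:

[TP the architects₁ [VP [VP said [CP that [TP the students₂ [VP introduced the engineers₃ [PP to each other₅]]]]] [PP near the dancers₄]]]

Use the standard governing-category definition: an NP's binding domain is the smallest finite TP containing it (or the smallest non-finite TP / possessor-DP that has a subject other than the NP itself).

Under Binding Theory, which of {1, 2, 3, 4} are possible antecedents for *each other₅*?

{2, 3}

*each other* is an anaphor, so Principle A applies: it must be bound in its binding domain.
Binding domain of *each other₅*: the embedded TP, whose subject is the students₂.
*the architects₁* c-commands the anaphor but is outside its binding domain → cannot satisfy Principle A.
*the students₂* c-commands the anaphor within its binding domain → licit binder.
*the engineers₃* c-commands the anaphor within its binding domain → licit binder.
*the dancers₄* does not c-command the anaphor → cannot bind it.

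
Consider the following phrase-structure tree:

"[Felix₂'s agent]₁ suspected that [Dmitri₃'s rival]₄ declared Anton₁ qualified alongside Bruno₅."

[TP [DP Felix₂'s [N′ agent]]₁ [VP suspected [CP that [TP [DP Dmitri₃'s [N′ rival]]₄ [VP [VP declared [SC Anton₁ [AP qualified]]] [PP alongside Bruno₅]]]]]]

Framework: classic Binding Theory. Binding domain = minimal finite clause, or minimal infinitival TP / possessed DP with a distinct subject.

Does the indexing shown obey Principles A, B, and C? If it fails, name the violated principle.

Principle C

The two coindexed NPs are *[Felix₂'s agent]₁* and *Anton₁*.
*Anton₁* is an R-expression. Principle C requires it to be free everywhere.
*[Felix₂'s agent]₁* c-commands it and carries the same index.
The R-expression is bound → Principle C violation.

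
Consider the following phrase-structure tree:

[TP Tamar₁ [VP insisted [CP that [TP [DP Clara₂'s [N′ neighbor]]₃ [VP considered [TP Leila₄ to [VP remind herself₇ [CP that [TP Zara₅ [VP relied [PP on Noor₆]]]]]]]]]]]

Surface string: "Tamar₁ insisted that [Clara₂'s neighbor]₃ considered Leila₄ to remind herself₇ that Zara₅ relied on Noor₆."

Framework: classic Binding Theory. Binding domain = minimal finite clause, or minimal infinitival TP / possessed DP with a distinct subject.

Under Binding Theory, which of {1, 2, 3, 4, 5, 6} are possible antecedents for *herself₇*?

{4}

*herself* is an anaphor, so Principle A applies: it must be bound in its binding domain.
Binding domain of *herself₇*: the embedded TP, whose subject is Leila₄.
*Tamar₁* c-commands the anaphor but is outside its binding domain → cannot satisfy Principle A.
*Clara₂* does not c-command the anaphor → cannot bind it.
*[Clara₂'s neighbor]₃* c-commands the anaphor but is outside its binding domain → cannot satisfy Principle A.
*Leila₄* c-commands the anaphor within its binding domain → licit binder.
*Zara₅* does not c-command the anaphor → cannot bind it.
*Noor₆* does not c-command the anaphor → cannot bind it.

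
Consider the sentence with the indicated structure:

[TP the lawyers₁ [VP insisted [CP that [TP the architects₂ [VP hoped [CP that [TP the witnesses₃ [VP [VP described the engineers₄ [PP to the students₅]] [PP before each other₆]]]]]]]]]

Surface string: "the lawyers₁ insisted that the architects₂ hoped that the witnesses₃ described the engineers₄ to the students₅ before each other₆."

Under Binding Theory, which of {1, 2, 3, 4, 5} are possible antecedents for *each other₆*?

*each other* is an anaphor, so Principle A applies: it must be bound in its binding domain.
Binding domain of *each other₆*: the embedded TP, whose subject is the witnesses₃.
*the lawyers₁* c-commands the anaphor but is outside its binding domain → cannot satisfy Principle A.
*the architects₂* c-commands the anaphor but is outside its binding domain → cannot satisfy Principle A.
*the witnesses₃* c-commands the anaphor within its binding domain → licit binder.
*the engineers₄* does not c-command the anaphor → cannot bind it.
*the students₅* does not c-command the anaphor → cannot bind it.

{3}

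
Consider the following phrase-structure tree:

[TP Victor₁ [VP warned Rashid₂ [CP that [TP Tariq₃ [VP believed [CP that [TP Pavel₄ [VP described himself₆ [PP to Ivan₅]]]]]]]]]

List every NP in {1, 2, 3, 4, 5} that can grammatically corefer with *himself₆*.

{4}

*himself* is an anaphor, so Principle A applies: it must be bound in its binding domain.
Binding domain of *himself₆*: the embedded TP, whose subject is Pavel₄.
*Victor₁* c-commands the anaphor but is outside its binding domain → cannot satisfy Principle A.
*Rashid₂* c-commands the anaphor but is outside its binding domain → cannot satisfy Principle A.
*Tariq₃* c-commands the anaphor but is outside its binding domain → cannot satisfy Principle A.
*Pavel₄* c-commands the anaphor within its binding domain → licit binder.
*Ivan₅* does not c-command the anaphor → cannot bind it.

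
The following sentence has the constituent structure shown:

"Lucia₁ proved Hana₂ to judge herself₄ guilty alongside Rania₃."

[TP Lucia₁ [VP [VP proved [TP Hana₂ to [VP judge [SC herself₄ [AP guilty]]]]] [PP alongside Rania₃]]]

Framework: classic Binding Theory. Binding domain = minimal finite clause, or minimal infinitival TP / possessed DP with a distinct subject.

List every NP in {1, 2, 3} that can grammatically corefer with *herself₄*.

*herself* is an anaphor, so Principle A applies: it must be bound in its binding domain.
Binding domain of *herself₄*: the embedded TP, whose subject is Hana₂.
*Lucia₁* c-commands the anaphor but is outside its binding domain → cannot satisfy Principle A.
*Hana₂* c-commands the anaphor within its binding domain → licit binder.
*Rania₃* does not c-command the anaphor → cannot bind it.

{2}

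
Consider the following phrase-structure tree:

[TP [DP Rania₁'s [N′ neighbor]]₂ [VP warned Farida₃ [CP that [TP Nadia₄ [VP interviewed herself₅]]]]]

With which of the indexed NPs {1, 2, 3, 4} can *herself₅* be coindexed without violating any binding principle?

*herself* is an anaphor, so Principle A applies: it must be bound in its binding domain.
Binding domain of *herself₅*: the embedded TP, whose subject is Nadia₄.
*Rania₁* does not c-command the anaphor → cannot bind it.
*[Rania₁'s neighbor]₂* c-commands the anaphor but is outside its binding domain → cannot satisfy Principle A.
*Farida₃* c-commands the anaphor but is outside its binding domain → cannot satisfy Principle A.
*Nadia₄* c-commands the anaphor within its binding domain → licit binder.

{4}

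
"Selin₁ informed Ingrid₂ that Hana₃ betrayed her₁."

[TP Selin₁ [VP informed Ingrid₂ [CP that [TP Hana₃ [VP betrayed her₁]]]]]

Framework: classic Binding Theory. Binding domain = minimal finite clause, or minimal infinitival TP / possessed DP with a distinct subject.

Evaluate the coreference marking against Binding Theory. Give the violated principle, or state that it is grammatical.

grammatical

The two coindexed NPs are *Selin₁* and *her₁*.
*her₁* is a pronoun; its binding domain is the embedded TP, whose subject is Hana₃. Within that domain it is c-commanded only by *Hana₃*, which carries a different index — the pronoun is free locally, so Principle B holds.
*Selin₁* is an R-expression; *her₁* does not c-command it, and no other NP shares its index, so Principle C is satisfied.
All principles are respected.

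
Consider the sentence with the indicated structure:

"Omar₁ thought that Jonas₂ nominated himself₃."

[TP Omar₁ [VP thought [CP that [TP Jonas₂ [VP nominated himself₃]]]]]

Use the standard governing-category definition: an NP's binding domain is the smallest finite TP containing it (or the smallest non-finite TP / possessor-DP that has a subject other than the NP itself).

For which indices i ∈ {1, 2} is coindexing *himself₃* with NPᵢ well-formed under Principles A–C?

{2}

*himself* is an anaphor, so Principle A applies: it must be bound in its binding domain.
Binding domain of *himself₃*: the embedded TP, whose subject is Jonas₂.
*Omar₁* c-commands the anaphor but is outside its binding domain → cannot satisfy Principle A.
*Jonas₂* c-commands the anaphor within its binding domain → licit binder.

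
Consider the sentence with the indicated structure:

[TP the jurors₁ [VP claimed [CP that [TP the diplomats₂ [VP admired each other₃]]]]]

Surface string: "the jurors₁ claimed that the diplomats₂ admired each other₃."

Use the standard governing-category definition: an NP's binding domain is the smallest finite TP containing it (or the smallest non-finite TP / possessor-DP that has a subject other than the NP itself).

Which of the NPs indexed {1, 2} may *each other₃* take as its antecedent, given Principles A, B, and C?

{2}

*each other* is an anaphor, so Principle A applies: it must be bound in its binding domain.
Binding domain of *each other₃*: the embedded TP, whose subject is the diplomats₂.
*the jurors₁* c-commands the anaphor but is outside its binding domain → cannot satisfy Principle A.
*the diplomats₂* c-commands the anaphor within its binding domain → licit binder.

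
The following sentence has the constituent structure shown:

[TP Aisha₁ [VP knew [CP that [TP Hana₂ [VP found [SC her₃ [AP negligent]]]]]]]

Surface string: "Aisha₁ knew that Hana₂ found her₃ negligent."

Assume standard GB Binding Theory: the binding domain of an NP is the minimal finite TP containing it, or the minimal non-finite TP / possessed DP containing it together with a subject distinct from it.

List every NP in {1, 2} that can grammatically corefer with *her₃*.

{1}

*her* is a pronoun, so Principle B applies: it must be free in its binding domain.
Binding domain of *her₃*: the embedded TP, whose subject is Hana₂.
*Aisha₁* c-commands the pronoun but from outside its binding domain, and is not c-commanded by it → coindexation permitted.
*Hana₂* c-commands the pronoun within its binding domain → coindexation would violate Principle B.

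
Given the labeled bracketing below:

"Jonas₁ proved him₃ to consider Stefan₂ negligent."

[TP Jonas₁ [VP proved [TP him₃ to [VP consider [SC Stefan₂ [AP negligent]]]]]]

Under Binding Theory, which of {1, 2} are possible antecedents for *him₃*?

*him* is a pronoun, so Principle B applies: it must be free in its binding domain.
Binding domain of *him₃*: the matrix TP, whose subject is Jonas₁.
*Jonas₁* c-commands the pronoun within its binding domain → coindexation would violate Principle B.
*Stefan₂*: the pronoun c-commands this R-expression → coindexation would violate Principle C on *Stefan₂*.

none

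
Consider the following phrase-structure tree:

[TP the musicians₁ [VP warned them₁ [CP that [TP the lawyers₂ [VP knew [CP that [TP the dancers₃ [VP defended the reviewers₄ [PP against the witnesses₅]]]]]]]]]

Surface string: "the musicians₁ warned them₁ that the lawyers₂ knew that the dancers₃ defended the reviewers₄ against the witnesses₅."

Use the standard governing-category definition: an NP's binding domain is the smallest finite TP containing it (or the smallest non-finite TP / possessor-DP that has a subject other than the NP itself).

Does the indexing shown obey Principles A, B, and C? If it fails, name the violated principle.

The two coindexed NPs are *the musicians₁* and *them₁*.
*them₁* is a pronoun. Its binding domain is the matrix TP, whose subject is the musicians₁.
*the musicians₁* c-commands it within that domain and carries the same index.
The pronoun is locally bound → Principle B violation.

Principle B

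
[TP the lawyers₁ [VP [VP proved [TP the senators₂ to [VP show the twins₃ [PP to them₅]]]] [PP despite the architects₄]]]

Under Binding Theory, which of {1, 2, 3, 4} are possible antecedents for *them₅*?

*them* is a pronoun, so Principle B applies: it must be free in its binding domain.
Binding domain of *them₅*: the embedded TP, whose subject is the senators₂.
*the lawyers₁* c-commands the pronoun but from outside its binding domain, and is not c-commanded by it → coindexation permitted.
*the senators₂* c-commands the pronoun within its binding domain → coindexation would violate Principle B.
*the twins₃* c-commands the pronoun within its binding domain → coindexation would violate Principle B.
*the architects₄* and the pronoun do not c-command one another → neither Principle B nor Principle C is at stake; coindexation permitted.

{1, 4}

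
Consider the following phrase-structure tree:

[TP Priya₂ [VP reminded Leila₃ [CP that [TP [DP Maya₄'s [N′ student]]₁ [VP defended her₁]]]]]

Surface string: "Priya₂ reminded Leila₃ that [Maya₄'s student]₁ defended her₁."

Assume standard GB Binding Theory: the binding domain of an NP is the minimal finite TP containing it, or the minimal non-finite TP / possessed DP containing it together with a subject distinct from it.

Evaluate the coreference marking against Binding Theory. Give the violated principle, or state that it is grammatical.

The two coindexed NPs are *[Maya₄'s student]₁* and *her₁*.
*her₁* is a pronoun. Its binding domain is the embedded TP, whose subject is [Maya₄'s student]₁.
*[Maya₄'s student]₁* c-commands it within that domain and carries the same index.
The pronoun is locally bound → Principle B violation.

Principle B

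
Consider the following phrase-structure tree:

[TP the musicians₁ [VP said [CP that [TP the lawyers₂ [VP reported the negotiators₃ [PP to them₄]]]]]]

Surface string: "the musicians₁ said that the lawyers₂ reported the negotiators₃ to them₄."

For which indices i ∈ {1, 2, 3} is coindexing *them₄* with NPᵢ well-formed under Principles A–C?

*them* is a pronoun, so Principle B applies: it must be free in its binding domain.
Binding domain of *them₄*: the embedded TP, whose subject is the lawyers₂.
*the musicians₁* c-commands the pronoun but from outside its binding domain, and is not c-commanded by it → coindexation permitted.
*the lawyers₂* c-commands the pronoun within its binding domain → coindexation would violate Principle B.
*the negotiators₃* c-commands the pronoun within its binding domain → coindexation would violate Principle B.

{1}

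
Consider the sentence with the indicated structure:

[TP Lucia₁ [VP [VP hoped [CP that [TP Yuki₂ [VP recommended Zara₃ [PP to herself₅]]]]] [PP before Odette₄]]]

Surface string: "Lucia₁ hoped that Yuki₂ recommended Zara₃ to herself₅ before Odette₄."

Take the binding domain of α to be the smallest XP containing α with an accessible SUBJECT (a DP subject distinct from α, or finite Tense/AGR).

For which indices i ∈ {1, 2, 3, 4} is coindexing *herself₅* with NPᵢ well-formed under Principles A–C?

{2, 3}

*herself* is an anaphor, so Principle A applies: it must be bound in its binding domain.
Binding domain of *herself₅*: the embedded TP, whose subject is Yuki₂.
*Lucia₁* c-commands the anaphor but is outside its binding domain → cannot satisfy Principle A.
*Yuki₂* c-commands the anaphor within its binding domain → licit binder.
*Zara₃* c-commands the anaphor within its binding domain → licit binder.
*Odette₄* does not c-command the anaphor → cannot bind it.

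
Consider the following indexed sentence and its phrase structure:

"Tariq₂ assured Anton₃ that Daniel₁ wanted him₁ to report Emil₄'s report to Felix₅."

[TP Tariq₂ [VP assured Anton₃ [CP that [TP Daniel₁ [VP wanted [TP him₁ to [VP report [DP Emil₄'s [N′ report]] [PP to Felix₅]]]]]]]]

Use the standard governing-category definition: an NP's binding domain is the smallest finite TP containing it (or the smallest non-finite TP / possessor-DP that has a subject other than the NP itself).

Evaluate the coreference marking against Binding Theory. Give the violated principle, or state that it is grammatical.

Principle B

The two coindexed NPs are *Daniel₁* and *him₁*.
*him₁* is a pronoun. Its binding domain is the embedded TP, whose subject is Daniel₁.
*Daniel₁* c-commands it within that domain and carries the same index.
The pronoun is locally bound → Principle B violation.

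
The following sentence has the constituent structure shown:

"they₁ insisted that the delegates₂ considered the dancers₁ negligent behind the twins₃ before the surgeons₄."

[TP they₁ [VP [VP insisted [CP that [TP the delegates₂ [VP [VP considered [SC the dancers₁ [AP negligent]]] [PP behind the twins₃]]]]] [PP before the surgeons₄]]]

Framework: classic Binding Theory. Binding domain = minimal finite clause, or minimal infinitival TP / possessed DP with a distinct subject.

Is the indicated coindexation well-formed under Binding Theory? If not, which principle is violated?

Principle C

The two coindexed NPs are *they₁* and *the dancers₁*.
*the dancers₁* is an R-expression. Principle C requires it to be free everywhere.
*they₁* c-commands it and carries the same index.
The R-expression is bound → Principle C violation.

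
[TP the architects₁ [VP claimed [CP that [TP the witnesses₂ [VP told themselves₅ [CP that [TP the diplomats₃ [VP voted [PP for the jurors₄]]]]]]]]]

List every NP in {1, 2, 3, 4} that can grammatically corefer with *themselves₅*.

*themselves* is an anaphor, so Principle A applies: it must be bound in its binding domain.
Binding domain of *themselves₅*: the embedded TP, whose subject is the witnesses₂.
*the architects₁* c-commands the anaphor but is outside its binding domain → cannot satisfy Principle A.
*the witnesses₂* c-commands the anaphor within its binding domain → licit binder.
*the diplomats₃* does not c-command the anaphor → cannot bind it.
*the jurors₄* does not c-command the anaphor → cannot bind it.

{2}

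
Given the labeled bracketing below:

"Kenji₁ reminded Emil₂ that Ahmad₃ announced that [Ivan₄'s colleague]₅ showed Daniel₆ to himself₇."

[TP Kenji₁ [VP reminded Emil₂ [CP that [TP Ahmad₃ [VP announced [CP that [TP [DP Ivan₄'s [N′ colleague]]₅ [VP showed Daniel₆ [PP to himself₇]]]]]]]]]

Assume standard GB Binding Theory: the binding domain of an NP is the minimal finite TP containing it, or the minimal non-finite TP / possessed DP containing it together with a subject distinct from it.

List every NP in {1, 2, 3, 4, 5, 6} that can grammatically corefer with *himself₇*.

{5, 6}

*himself* is an anaphor, so Principle A applies: it must be bound in its binding domain.
Binding domain of *himself₇*: the embedded TP, whose subject is [Ivan₄'s colleague]₅.
*Kenji₁* c-commands the anaphor but is outside its binding domain → cannot satisfy Principle A.
*Emil₂* c-commands the anaphor but is outside its binding domain → cannot satisfy Principle A.
*Ahmad₃* c-commands the anaphor but is outside its binding domain → cannot satisfy Principle A.
*Ivan₄* does not c-command the anaphor → cannot bind it.
*[Ivan₄'s colleague]₅* c-commands the anaphor within its binding domain → licit binder.
*Daniel₆* c-commands the anaphor within its binding domain → licit binder.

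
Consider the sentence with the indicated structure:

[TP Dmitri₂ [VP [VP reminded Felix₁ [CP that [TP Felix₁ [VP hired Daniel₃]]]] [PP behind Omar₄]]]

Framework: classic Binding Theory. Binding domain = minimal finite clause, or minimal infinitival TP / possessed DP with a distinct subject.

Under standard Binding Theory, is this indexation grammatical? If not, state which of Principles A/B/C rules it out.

Principle C

The two coindexed NPs are *Felix₁* (the higher occurrence) and *Felix₁* (the lower occurrence).
*Felix₁* (the lower occurrence) is an R-expression. Principle C requires it to be free everywhere.
*Felix₁* (the higher occurrence) c-commands it and carries the same index.
The R-expression is bound → Principle C violation.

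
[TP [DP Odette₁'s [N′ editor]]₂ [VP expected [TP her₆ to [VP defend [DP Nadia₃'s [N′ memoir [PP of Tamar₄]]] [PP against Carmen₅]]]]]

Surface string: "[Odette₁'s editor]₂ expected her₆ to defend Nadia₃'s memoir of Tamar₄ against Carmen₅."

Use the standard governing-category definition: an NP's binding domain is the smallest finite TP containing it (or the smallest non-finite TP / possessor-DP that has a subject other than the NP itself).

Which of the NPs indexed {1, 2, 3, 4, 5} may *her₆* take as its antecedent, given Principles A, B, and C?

*her* is a pronoun, so Principle B applies: it must be free in its binding domain.
Binding domain of *her₆*: the matrix TP, whose subject is [Odette₁'s editor]₂.
*Odette₁* and the pronoun do not c-command one another → neither Principle B nor Principle C is at stake; coindexation permitted.
*[Odette₁'s editor]₂* c-commands the pronoun within its binding domain → coindexation would violate Principle B.
*Nadia₃*: the pronoun c-commands this R-expression → coindexation would violate Principle C on *Nadia₃*.
*Tamar₄*: the pronoun c-commands this R-expression → coindexation would violate Principle C on *Tamar₄*.
*Carmen₅*: the pronoun c-commands this R-expression → coindexation would violate Principle C on *Carmen₅*.

{1}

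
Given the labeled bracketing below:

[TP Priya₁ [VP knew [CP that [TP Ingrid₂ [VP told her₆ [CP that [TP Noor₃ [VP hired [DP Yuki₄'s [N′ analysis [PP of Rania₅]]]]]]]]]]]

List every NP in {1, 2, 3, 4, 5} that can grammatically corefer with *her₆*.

{1}

*her* is a pronoun, so Principle B applies: it must be free in its binding domain.
Binding domain of *her₆*: the embedded TP, whose subject is Ingrid₂.
*Priya₁* c-commands the pronoun but from outside its binding domain, and is not c-commanded by it → coindexation permitted.
*Ingrid₂* c-commands the pronoun within its binding domain → coindexation would violate Principle B.
*Noor₃*: the pronoun c-commands this R-expression → coindexation would violate Principle C on *Noor₃*.
*Yuki₄*: the pronoun c-commands this R-expression → coindexation would violate Principle C on *Yuki₄*.
*Rania₅*: the pronoun c-commands this R-expression → coindexation would violate Principle C on *Rania₅*.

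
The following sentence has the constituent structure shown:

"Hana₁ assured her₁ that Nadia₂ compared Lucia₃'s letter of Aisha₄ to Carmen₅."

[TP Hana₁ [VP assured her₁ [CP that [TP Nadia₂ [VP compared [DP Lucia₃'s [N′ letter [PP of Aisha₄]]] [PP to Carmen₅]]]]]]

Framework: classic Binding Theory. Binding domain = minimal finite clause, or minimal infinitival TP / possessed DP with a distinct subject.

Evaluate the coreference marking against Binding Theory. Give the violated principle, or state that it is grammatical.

The two coindexed NPs are *Hana₁* and *her₁*.
*her₁* is a pronoun. Its binding domain is the matrix TP, whose subject is Hana₁.
*Hana₁* c-commands it within that domain and carries the same index.
The pronoun is locally bound → Principle B violation.

Principle B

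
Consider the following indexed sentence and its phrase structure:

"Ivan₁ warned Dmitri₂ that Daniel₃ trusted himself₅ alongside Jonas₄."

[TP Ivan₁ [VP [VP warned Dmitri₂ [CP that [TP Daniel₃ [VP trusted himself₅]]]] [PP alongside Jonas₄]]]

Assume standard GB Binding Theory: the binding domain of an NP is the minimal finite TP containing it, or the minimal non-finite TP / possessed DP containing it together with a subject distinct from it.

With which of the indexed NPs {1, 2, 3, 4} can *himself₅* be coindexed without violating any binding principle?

*himself* is an anaphor, so Principle A applies: it must be bound in its binding domain.
Binding domain of *himself₅*: the embedded TP, whose subject is Daniel₃.
*Ivan₁* c-commands the anaphor but is outside its binding domain → cannot satisfy Principle A.
*Dmitri₂* c-commands the anaphor but is outside its binding domain → cannot satisfy Principle A.
*Daniel₃* c-commands the anaphor within its binding domain → licit binder.
*Jonas₄* does not c-command the anaphor → cannot bind it.

{3}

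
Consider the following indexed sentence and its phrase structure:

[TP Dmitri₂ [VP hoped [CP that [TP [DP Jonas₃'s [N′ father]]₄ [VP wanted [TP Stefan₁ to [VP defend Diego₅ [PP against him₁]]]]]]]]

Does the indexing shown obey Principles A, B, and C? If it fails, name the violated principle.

Principle B

The two coindexed NPs are *Stefan₁* and *him₁*.
*him₁* is a pronoun. Its binding domain is the embedded TP, whose subject is Stefan₁.
*Stefan₁* c-commands it within that domain and carries the same index.
The pronoun is locally bound → Principle B violation.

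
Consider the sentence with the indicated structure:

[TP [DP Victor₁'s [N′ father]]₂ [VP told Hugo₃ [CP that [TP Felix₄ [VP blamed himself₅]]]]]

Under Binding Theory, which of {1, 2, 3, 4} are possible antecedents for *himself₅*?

*himself* is an anaphor, so Principle A applies: it must be bound in its binding domain.
Binding domain of *himself₅*: the embedded TP, whose subject is Felix₄.
*Victor₁* does not c-command the anaphor → cannot bind it.
*[Victor₁'s father]₂* c-commands the anaphor but is outside its binding domain → cannot satisfy Principle A.
*Hugo₃* c-commands the anaphor but is outside its binding domain → cannot satisfy Principle A.
*Felix₄* c-commands the anaphor within its binding domain → licit binder.

{4}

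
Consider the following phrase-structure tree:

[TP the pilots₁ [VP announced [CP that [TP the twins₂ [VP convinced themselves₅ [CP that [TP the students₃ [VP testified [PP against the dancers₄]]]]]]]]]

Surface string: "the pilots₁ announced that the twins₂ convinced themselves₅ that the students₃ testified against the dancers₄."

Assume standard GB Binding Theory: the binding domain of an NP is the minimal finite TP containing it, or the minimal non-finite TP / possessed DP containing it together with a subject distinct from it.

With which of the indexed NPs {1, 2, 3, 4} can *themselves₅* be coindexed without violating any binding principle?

{2}

*themselves* is an anaphor, so Principle A applies: it must be bound in its binding domain.
Binding domain of *themselves₅*: the embedded TP, whose subject is the twins₂.
*the pilots₁* c-commands the anaphor but is outside its binding domain → cannot satisfy Principle A.
*the twins₂* c-commands the anaphor within its binding domain → licit binder.
*the students₃* does not c-command the anaphor → cannot bind it.
*the dancers₄* does not c-command the anaphor → cannot bind it.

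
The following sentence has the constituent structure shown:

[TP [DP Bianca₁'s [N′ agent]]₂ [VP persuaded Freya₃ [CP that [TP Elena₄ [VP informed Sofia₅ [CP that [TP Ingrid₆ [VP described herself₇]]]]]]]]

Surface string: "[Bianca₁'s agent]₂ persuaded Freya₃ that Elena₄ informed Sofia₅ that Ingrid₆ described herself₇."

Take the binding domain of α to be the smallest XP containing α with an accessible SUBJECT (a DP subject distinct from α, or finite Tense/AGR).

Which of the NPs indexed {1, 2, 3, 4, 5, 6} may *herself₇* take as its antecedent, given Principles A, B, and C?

*herself* is an anaphor, so Principle A applies: it must be bound in its binding domain.
Binding domain of *herself₇*: the embedded TP, whose subject is Ingrid₆.
*Bianca₁* does not c-command the anaphor → cannot bind it.
*[Bianca₁'s agent]₂* c-commands the anaphor but is outside its binding domain → cannot satisfy Principle A.
*Freya₃* c-commands the anaphor but is outside its binding domain → cannot satisfy Principle A.
*Elena₄* c-commands the anaphor but is outside its binding domain → cannot satisfy Principle A.
*Sofia₅* c-commands the anaphor but is outside its binding domain → cannot satisfy Principle A.
*Ingrid₆* c-commands the anaphor within its binding domain → licit binder.

{6}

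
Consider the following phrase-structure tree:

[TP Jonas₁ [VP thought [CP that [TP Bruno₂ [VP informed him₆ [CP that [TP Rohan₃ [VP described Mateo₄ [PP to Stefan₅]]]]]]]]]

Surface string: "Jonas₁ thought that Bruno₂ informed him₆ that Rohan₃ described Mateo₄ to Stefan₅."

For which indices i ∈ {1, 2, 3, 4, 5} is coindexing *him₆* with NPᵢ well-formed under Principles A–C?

*him* is a pronoun, so Principle B applies: it must be free in its binding domain.
Binding domain of *him₆*: the embedded TP, whose subject is Bruno₂.
*Jonas₁* c-commands the pronoun but from outside its binding domain, and is not c-commanded by it → coindexation permitted.
*Bruno₂* c-commands the pronoun within its binding domain → coindexation would violate Principle B.
*Rohan₃*: the pronoun c-commands this R-expression → coindexation would violate Principle C on *Rohan₃*.
*Mateo₄*: the pronoun c-commands this R-expression → coindexation would violate Principle C on *Mateo₄*.
*Stefan₅*: the pronoun c-commands this R-expression → coindexation would violate Principle C on *Stefan₅*.

{1}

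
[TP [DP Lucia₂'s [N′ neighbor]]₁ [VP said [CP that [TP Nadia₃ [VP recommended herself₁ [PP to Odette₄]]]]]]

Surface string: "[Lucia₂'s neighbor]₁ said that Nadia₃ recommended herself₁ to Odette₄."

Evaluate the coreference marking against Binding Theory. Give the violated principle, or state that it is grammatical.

Principle A

The two coindexed NPs are *[Lucia₂'s neighbor]₁* and *herself₁*.
*herself₁* is an anaphor. Principle A requires it to be bound within its binding domain — the embedded TP, whose subject is Nadia₃.
Within that domain it is c-commanded by *Nadia₃*, which does not share its index.
*[Lucia₂'s neighbor]₁* does c-command the anaphor, but from outside its binding domain.
The anaphor is unbound in its domain → Principle A violation.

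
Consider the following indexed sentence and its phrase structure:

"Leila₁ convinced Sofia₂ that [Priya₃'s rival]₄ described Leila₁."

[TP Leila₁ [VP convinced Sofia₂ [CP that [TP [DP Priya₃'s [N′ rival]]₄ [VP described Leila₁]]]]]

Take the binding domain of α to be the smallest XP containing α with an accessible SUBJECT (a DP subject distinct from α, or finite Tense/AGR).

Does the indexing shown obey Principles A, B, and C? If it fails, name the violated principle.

The two coindexed NPs are *Leila₁* (the lower occurrence) and *Leila₁* (the higher occurrence).
*Leila₁* (the lower occurrence) is an R-expression. Principle C requires it to be free everywhere.
*Leila₁* (the higher occurrence) c-commands it and carries the same index.
The R-expression is bound → Principle C violation.

Principle C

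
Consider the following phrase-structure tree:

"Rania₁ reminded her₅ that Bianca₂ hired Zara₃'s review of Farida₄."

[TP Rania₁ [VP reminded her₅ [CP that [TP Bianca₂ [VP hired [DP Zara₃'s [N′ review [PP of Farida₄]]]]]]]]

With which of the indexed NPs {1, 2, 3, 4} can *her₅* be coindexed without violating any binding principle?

none

*her* is a pronoun, so Principle B applies: it must be free in its binding domain.
Binding domain of *her₅*: the matrix TP, whose subject is Rania₁.
*Rania₁* c-commands the pronoun within its binding domain → coindexation would violate Principle B.
*Bianca₂*: the pronoun c-commands this R-expression → coindexation would violate Principle C on *Bianca₂*.
*Zara₃*: the pronoun c-commands this R-expression → coindexation would violate Principle C on *Zara₃*.
*Farida₄*: the pronoun c-commands this R-expression → coindexation would violate Principle C on *Farida₄*.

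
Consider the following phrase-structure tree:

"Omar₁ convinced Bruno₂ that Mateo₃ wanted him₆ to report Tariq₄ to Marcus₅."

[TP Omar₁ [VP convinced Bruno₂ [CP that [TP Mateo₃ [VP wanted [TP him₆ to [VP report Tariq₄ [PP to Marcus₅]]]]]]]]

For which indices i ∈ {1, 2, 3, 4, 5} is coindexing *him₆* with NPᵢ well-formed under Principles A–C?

*him* is a pronoun, so Principle B applies: it must be free in its binding domain.
Binding domain of *him₆*: the embedded TP, whose subject is Mateo₃.
*Omar₁* c-commands the pronoun but from outside its binding domain, and is not c-commanded by it → coindexation permitted.
*Bruno₂* c-commands the pronoun but from outside its binding domain, and is not c-commanded by it → coindexation permitted.
*Mateo₃* c-commands the pronoun within its binding domain → coindexation would violate Principle B.
*Tariq₄*: the pronoun c-commands this R-expression → coindexation would violate Principle C on *Tariq₄*.
*Marcus₅*: the pronoun c-commands this R-expression → coindexation would violate Principle C on *Marcus₅*.

{1, 2}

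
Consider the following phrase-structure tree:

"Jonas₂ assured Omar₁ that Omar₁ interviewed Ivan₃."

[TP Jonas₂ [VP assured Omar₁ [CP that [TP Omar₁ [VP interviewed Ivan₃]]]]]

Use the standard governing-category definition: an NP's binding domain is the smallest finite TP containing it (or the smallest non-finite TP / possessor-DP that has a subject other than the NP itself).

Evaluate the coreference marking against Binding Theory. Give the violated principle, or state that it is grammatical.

The two coindexed NPs are *Omar₁* (the lower occurrence) and *Omar₁* (the higher occurrence).
*Omar₁* (the lower occurrence) is an R-expression. Principle C requires it to be free everywhere.
*Omar₁* (the higher occurrence) c-commands it and carries the same index.
The R-expression is bound → Principle C violation.

Principle C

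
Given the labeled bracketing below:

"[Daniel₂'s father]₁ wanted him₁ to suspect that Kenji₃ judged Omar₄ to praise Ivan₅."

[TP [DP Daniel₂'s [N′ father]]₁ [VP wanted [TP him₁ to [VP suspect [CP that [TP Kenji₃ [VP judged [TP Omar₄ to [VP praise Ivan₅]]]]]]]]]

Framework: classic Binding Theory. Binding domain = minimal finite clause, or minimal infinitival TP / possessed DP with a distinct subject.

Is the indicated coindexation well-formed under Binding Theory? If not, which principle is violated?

The two coindexed NPs are *[Daniel₂'s father]₁* and *him₁*.
*him₁* is a pronoun. Its binding domain is the matrix TP, whose subject is [Daniel₂'s father]₁.
*[Daniel₂'s father]₁* c-commands it within that domain and carries the same index.
The pronoun is locally bound → Principle B violation.

Principle B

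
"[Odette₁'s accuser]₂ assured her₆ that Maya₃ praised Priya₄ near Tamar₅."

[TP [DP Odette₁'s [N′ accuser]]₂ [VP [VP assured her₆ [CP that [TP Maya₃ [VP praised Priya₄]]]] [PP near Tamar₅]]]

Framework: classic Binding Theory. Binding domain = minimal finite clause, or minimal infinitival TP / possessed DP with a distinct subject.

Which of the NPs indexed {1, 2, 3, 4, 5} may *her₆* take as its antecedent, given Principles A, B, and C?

{1, 5}

*her* is a pronoun, so Principle B applies: it must be free in its binding domain.
Binding domain of *her₆*: the matrix TP, whose subject is [Odette₁'s accuser]₂.
*Odette₁* and the pronoun do not c-command one another → neither Principle B nor Principle C is at stake; coindexation permitted.
*[Odette₁'s accuser]₂* c-commands the pronoun within its binding domain → coindexation would violate Principle B.
*Maya₃*: the pronoun c-commands this R-expression → coindexation would violate Principle C on *Maya₃*.
*Priya₄*: the pronoun c-commands this R-expression → coindexation would violate Principle C on *Priya₄*.
*Tamar₅* and the pronoun do not c-command one another → neither Principle B nor Principle C is at stake; coindexation permitted.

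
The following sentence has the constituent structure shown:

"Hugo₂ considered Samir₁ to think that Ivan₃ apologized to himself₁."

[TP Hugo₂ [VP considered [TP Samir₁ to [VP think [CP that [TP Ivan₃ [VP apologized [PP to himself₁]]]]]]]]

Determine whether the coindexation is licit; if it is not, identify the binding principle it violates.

Principle A

The two coindexed NPs are *Samir₁* and *himself₁*.
*himself₁* is an anaphor. Principle A requires it to be bound within its binding domain — the embedded TP, whose subject is Ivan₃.
Within that domain it is c-commanded by *Ivan₃*, which does not share its index.
*Samir₁* does c-command the anaphor, but from outside its binding domain.
The anaphor is unbound in its domain → Principle A violation.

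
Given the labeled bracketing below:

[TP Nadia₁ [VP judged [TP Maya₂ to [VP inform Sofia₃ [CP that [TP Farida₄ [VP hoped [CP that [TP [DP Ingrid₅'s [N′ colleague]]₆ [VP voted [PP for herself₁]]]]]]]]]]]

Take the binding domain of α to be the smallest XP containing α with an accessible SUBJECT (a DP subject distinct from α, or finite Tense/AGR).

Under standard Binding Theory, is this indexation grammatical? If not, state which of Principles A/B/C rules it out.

The two coindexed NPs are *Nadia₁* and *herself₁*.
*herself₁* is an anaphor. Principle A requires it to be bound within its binding domain — the embedded TP, whose subject is [Ingrid₅'s colleague]₆.
Within that domain it is c-commanded by *[Ingrid₅'s colleague]₆*, which does not share its index.
*Nadia₁* does c-command the anaphor, but from outside its binding domain.
The anaphor is unbound in its domain → Principle A violation.

Principle A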